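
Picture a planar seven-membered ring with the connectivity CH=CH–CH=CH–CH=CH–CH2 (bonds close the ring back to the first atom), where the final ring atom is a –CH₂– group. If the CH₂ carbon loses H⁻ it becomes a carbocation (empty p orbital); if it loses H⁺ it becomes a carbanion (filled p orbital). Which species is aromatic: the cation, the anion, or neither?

The cation

Both ions have a continuous loop of p orbitals — each ring atom is sp².
Cation: 3 × 2 + 0 = 6 π electrons → 4(1)+2, aromatic.
Anion: 3 × 2 + 2 = 8 π electrons → 4(2), antiaromatic.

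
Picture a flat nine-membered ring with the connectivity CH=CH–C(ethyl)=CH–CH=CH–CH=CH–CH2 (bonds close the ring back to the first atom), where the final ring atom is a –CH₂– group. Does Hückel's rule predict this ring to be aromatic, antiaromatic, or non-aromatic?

The CH2 carbon is saturated: the tetrahedral CH₂ carbon is sp³ and has no p orbital in the ring π system. Conjugation is not continuous around the ring.
Without a continuous loop of overlapping p orbitals the Hückel electron count never comes into play.

Non-aromatic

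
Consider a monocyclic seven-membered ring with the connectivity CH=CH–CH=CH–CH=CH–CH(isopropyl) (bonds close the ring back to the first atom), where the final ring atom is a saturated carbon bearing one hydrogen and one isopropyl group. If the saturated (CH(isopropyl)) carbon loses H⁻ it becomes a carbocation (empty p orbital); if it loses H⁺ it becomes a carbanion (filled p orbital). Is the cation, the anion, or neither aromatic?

The cation

Both ions have a continuous loop of p orbitals — each ring atom is sp².
Cation: 3 × 2 + 0 = 6 π electrons → 4(1)+2, aromatic.
Anion: 3 × 2 + 2 = 8 π electrons → 4(2), antiaromatic.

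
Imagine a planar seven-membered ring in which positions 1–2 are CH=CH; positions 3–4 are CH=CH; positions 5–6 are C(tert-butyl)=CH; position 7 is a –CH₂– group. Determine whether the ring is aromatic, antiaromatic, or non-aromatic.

At the CH2 position, the tetrahedral CH₂ carbon is sp³ and has no p orbital in the ring π system; the ring's p-orbital overlap is broken there.
Hückel's rule only applies to fully conjugated rings, so this one is simply non-aromatic.

Non-aromatic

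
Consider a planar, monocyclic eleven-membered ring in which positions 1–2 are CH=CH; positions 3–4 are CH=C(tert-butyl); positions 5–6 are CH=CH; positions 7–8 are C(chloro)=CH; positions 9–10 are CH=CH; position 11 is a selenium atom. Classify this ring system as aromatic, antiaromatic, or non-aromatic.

Antiaromatic

All ring atoms are sp² and supply a p orbital to the ring (every atom in a ring double bond is sp² and brings one electron to the p orbital; the selenium donates one lone pair from its p orbital); the conjugation is uninterrupted.
π-electron count: 5 × 2 = 10 from the double-bond units + 2 from the Se atom = 12.
With 12 = 4·3 π electrons, Hückel's rule classifies the planar ring as antiaromatic.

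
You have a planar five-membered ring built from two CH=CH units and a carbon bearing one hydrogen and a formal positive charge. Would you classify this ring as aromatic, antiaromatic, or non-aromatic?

The p orbitals form a continuous loop: each doubly-bonded ring atom is sp² with one p-orbital electron; the carbocation has an empty p orbital. The ring is fully conjugated.
Counting π electrons: 2 × 2 = 4 from the double-bond units + 0 from the CH(+) atom = 4.
A 4n π count (4, n = 1) in a planar conjugated ring means antiaromatic.
(The species described is the cyclopentadienyl cation.)

Antiaromatic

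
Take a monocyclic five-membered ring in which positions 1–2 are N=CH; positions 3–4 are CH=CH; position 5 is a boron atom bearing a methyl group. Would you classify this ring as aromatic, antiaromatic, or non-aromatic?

Antiaromatic

The p orbitals form a continuous loop: each doubly-bonded ring atom is sp² with one p-orbital electron; each sp² =N– keeps its lone pair in-plane and puts one electron into the π system; the boron has an empty p orbital. The ring is fully conjugated.
Counting π electrons: 2 × 2 = 4 from the double-bond units + 0 from the B(methyl) atom = 4.
With 4 = 4·1 π electrons, Hückel's rule classifies the planar ring as antiaromatic.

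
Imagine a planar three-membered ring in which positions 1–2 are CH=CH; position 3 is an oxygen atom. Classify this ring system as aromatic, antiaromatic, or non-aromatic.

Antiaromatic

All ring atoms are sp² and supply a p orbital to the ring (every atom in a ring double bond is sp² and brings one electron to the p orbital; the oxygen donates one lone pair from its p orbital); the conjugation is uninterrupted.
Counting π electrons: 1 × 2 = 2 from the double-bond unit + 2 from the O atom = 4.
4 is a 4n count (n = 1), so the planar conjugated ring is antiaromatic.
This is oxirene.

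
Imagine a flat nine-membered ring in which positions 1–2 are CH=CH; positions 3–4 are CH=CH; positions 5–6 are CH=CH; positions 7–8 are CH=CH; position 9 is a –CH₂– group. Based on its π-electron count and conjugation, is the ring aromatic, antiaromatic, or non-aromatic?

Non-aromatic

Because the tetrahedral CH₂ carbon is sp³ and has no p orbital in the ring π system at the CH2 position, the π system cannot extend all the way around the ring.
A ring that is not fully conjugated cannot be aromatic or antiaromatic regardless of its π-electron count.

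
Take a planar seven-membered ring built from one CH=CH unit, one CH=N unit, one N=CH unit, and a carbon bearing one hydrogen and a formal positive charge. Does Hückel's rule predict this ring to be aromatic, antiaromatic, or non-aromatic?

Aromatic

The p orbitals form a continuous loop: each doubly-bonded ring atom is sp² with one p-orbital electron; each =N– nitrogen is pyridine-type (lone pair in the sp² plane, one electron in the p orbital); the carbocation has an empty p orbital. The ring is fully conjugated.
Tallying contributions gives 3 × 2 = 6 from the double-bond units + 0 from the CH(+) atom = 6.
With 6 π electrons (n = 1), the Hückel 4n+2 condition holds.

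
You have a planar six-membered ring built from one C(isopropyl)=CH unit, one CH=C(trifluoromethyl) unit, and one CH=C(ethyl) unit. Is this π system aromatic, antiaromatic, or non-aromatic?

Aromatic

All ring atoms are sp² and supply a p orbital to the ring (each doubly-bonded ring atom is sp² with one p-orbital electron); the conjugation is uninterrupted.
π-electron count: 3 × 2 = 6 from the 3 double-bond units.
6 = 4(1) + 2, which satisfies Hückel's 4n+2 rule.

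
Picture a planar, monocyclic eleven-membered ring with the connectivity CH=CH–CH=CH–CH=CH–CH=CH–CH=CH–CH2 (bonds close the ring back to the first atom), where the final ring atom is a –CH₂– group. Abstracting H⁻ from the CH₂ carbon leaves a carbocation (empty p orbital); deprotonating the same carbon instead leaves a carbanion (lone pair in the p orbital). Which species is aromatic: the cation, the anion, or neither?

The cation

In both ions every ring atom is sp² and contributes a p orbital, so both rings are fully conjugated.
Cation: 5 × 2 + 0 = 10 π electrons → 4(2)+2, aromatic.
Anion: 5 × 2 + 2 = 12 π electrons → 4(3), antiaromatic.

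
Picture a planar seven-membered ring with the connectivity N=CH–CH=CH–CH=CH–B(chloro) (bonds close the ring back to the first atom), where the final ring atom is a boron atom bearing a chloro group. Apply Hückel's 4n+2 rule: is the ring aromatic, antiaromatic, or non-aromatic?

All ring atoms are sp² and supply a p orbital to the ring (each doubly-bonded ring atom is sp² with one p-orbital electron; each =N– nitrogen is pyridine-type (lone pair in the sp² plane, one electron in the p orbital); the boron has an empty p orbital); the conjugation is uninterrupted.
Counting π electrons: 3 × 2 = 6 from the double-bond units + 0 from the B(chloro) atom = 6.
Since 6 = 4·1 + 2, the ring meets the 4n+2 criterion.

Aromatic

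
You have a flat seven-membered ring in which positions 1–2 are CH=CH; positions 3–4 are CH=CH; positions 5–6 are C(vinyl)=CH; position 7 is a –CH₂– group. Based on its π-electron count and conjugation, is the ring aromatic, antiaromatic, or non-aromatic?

Non-aromatic

Because the tetrahedral CH₂ carbon is sp³ and has no p orbital in the ring π system at the CH2 position, the π system cannot extend all the way around the ring.
Broken conjugation rules out both aromaticity and antiaromaticity.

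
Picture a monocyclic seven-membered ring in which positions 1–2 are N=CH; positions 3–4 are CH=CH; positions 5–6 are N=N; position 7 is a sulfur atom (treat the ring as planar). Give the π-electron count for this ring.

8

The p orbitals form a continuous loop: every atom in a ring double bond is sp² and brings one electron to the p orbital; each sp² =N– keeps its lone pair in-plane and puts one electron into the π system; the sulfur donates one lone pair from its p orbital. The ring is fully conjugated.
Adding the contributions, 3 × 2 = 6 from the double-bond units + 2 from the S atom = 8.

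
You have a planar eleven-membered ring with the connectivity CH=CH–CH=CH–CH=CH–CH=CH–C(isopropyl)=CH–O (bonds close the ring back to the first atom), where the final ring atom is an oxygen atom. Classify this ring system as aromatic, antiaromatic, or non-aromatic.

Every ring atom contributes a p orbital perpendicular to the ring (every atom in a ring double bond is sp² and brings one electron to the p orbital; the oxygen donates one lone pair from its p orbital), so the π system is cyclic and fully conjugated.
Counting π electrons: 5 × 2 = 10 from the double-bond units + 2 from the O atom = 12.
A 4n π count (12, n = 3) in a planar conjugated ring means antiaromatic.

Antiaromatic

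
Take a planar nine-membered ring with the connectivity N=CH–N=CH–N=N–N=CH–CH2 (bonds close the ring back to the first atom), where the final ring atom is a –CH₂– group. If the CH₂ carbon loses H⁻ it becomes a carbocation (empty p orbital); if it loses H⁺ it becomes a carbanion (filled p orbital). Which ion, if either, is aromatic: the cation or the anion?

In either ion the ring is fully conjugated: every atom, including the new sp² carbon, supplies a p orbital.
Cation: 4 × 2 + 0 = 8 π electrons → 4(2), antiaromatic.
Anion: 4 × 2 + 2 = 10 π electrons → 4(2)+2, aromatic.

The anion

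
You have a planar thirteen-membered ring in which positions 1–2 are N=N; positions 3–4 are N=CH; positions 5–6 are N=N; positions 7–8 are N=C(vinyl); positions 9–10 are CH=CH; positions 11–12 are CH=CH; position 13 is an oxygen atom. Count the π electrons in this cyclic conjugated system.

Every ring atom contributes a p orbital perpendicular to the ring (every atom in a ring double bond is sp² and brings one electron to the p orbital; each sp² =N– keeps its lone pair in-plane and puts one electron into the π system; the oxygen donates one lone pair from its p orbital), so the π system is cyclic and fully conjugated.
Tallying contributions gives 6 × 2 = 12 from the double-bond units + 2 from the O atom = 14.

14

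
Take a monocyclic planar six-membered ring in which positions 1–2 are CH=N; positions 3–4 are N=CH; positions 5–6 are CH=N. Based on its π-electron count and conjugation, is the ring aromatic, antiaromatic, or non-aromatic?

Aromatic

All ring atoms are sp² and supply a p orbital to the ring (the double-bond atoms are sp², each contributing one p electron; the doubly-bonded nitrogens are pyridine-type — their lone pairs lie in the ring plane, leaving one electron in the p orbital); the conjugation is uninterrupted.
Tallying contributions gives 3 × 2 = 6 from the 3 double-bond units.
That gives a 4n+2 count (6, n = 1).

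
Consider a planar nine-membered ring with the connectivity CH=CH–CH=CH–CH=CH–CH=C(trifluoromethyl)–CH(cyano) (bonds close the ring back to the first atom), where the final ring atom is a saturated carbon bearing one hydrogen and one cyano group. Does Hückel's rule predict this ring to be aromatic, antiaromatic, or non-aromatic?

The CH(cyano) carbon is saturated: that saturated carbon is sp³ and has no p orbital in the ring π system. Conjugation is not continuous around the ring.
A ring that is not fully conjugated cannot be aromatic or antiaromatic regardless of its π-electron count.

Non-aromatic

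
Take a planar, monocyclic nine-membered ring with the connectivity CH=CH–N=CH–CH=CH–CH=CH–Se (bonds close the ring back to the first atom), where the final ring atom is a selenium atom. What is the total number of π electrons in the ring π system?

10

The p orbitals form a continuous loop: the double-bond atoms are sp², each contributing one p electron; each sp² =N– keeps its lone pair in-plane and puts one electron into the π system; the selenium donates one lone pair from its p orbital. The ring is fully conjugated.
π-electron count: 4 × 2 = 8 from the double-bond units + 2 from the Se atom = 10.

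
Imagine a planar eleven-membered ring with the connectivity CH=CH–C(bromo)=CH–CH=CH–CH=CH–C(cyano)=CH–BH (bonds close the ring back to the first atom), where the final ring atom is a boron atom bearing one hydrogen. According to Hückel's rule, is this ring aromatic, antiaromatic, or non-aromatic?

Every ring atom contributes a p orbital perpendicular to the ring (the double-bond atoms are sp², each contributing one p electron; the boron has an empty p orbital), so the π system is cyclic and fully conjugated.
Tallying contributions gives 5 × 2 = 10 from the double-bond units + 0 from the BH atom = 10.
Since 10 = 4·2 + 2, the ring meets the 4n+2 criterion.

Aromatic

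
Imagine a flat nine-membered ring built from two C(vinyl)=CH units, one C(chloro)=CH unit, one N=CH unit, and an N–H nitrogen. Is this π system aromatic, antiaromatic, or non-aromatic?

Aromatic

Check conjugation: the double-bond atoms are sp², each contributing one p electron; each sp² =N– keeps its lone pair in-plane and puts one electron into the π system; the pyrrole-type nitrogen donates its lone pair from the p orbital — every position has a p orbital, so the cyclic π system is continuous.
Counting π electrons: 4 × 2 = 8 from the double-bond units + 2 from the NH atom = 10.
Since 10 = 4·2 + 2, the ring meets the 4n+2 criterion.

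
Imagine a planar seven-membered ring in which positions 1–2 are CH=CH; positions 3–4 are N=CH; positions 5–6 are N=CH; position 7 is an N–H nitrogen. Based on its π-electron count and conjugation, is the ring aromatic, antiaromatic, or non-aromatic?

The p orbitals form a continuous loop: the double-bond atoms are sp², each contributing one p electron; each =N– nitrogen is pyridine-type (lone pair in the sp² plane, one electron in the p orbital); the pyrrole-type nitrogen donates its lone pair from the p orbital. The ring is fully conjugated.
Counting π electrons: 3 × 2 = 6 from the double-bond units + 2 from the NH atom = 8.
A 4n π count (8, n = 2) in a planar conjugated ring means antiaromatic.

Antiaromatic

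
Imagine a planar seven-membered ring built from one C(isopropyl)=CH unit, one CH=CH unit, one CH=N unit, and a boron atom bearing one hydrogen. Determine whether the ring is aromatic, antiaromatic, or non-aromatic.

The p orbitals form a continuous loop: the double-bond atoms are sp², each contributing one p electron; each sp² =N– keeps its lone pair in-plane and puts one electron into the π system; the boron has an empty p orbital. The ring is fully conjugated.
Tallying contributions gives 3 × 2 = 6 from the double-bond units + 0 from the BH atom = 6.
Since 6 = 4·1 + 2, the ring meets the 4n+2 criterion.

Aromatic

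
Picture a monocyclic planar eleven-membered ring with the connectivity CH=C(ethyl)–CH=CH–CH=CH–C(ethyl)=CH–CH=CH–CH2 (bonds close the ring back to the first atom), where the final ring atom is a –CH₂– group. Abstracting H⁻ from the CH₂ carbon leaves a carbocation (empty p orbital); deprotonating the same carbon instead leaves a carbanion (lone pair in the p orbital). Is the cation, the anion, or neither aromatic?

Once that carbon is sp², every ring atom has a p orbital and both ions are fully conjugated.
Cation: 5 × 2 + 0 = 10 π electrons → 4(2)+2, aromatic.
Anion: 5 × 2 + 2 = 12 π electrons → 4(3), antiaromatic.

The cation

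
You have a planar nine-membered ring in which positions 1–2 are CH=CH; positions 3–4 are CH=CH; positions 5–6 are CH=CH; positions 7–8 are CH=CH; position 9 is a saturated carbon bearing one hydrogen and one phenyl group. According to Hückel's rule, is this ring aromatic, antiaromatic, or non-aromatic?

The CH(phenyl) position has four σ bonds — that saturated carbon is sp³ and has no p orbital in the ring π system — so the cyclic conjugation is interrupted.
Broken conjugation rules out both aromaticity and antiaromaticity.

Non-aromatic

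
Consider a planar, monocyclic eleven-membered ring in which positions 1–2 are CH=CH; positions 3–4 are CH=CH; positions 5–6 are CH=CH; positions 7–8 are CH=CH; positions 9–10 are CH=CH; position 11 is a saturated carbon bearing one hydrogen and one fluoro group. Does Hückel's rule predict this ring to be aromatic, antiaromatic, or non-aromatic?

The CH(fluoro) position has four σ bonds — that saturated carbon is sp³ and has no p orbital in the ring π system — so the cyclic conjugation is interrupted.
Without a continuous loop of overlapping p orbitals the Hückel electron count never comes into play.

Non-aromatic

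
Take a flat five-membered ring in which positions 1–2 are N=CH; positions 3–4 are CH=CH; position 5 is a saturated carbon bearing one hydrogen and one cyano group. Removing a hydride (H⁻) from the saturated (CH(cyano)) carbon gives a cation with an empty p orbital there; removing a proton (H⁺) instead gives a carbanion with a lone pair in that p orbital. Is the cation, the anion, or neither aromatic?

In both ions every ring atom is sp² and contributes a p orbital, so both rings are fully conjugated.
Cation: 2 × 2 + 0 = 4 π electrons → 4(1), antiaromatic.
Anion: 2 × 2 + 2 = 6 π electrons → 4(1)+2, aromatic.

The anion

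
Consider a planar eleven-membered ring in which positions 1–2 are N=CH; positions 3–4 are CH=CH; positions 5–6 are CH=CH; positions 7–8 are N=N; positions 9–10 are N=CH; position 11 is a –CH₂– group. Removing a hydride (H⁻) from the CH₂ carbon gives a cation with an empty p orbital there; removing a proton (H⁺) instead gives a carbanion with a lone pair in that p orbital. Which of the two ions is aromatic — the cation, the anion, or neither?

The cation

In both ions every ring atom is sp² and contributes a p orbital, so both rings are fully conjugated.
Cation: 5 × 2 + 0 = 10 π electrons → 4(2)+2, aromatic.
Anion: 5 × 2 + 2 = 12 π electrons → 4(3), antiaromatic.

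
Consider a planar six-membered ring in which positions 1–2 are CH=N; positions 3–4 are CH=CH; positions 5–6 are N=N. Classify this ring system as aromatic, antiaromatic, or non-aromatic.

All ring atoms are sp² and supply a p orbital to the ring (each doubly-bonded ring atom is sp² with one p-orbital electron; each =N– nitrogen is pyridine-type (lone pair in the sp² plane, one electron in the p orbital)); the conjugation is uninterrupted.
Counting π electrons: 3 × 2 = 6 from the 3 double-bond units.
6 = 4(1) + 2, which satisfies Hückel's 4n+2 rule.

Aromatic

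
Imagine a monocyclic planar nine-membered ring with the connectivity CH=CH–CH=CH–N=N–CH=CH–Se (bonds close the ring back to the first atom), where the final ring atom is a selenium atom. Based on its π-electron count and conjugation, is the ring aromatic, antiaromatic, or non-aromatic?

Aromatic

Check conjugation: the double-bond atoms are sp², each contributing one p electron; the doubly-bonded nitrogens are pyridine-type — their lone pairs lie in the ring plane, leaving one electron in the p orbital; the selenium donates one lone pair from its p orbital — every position has a p orbital, so the cyclic π system is continuous.
π-electron count: 4 × 2 = 8 from the double-bond units + 2 from the Se atom = 10.
With 10 π electrons (n = 2), the Hückel 4n+2 condition holds.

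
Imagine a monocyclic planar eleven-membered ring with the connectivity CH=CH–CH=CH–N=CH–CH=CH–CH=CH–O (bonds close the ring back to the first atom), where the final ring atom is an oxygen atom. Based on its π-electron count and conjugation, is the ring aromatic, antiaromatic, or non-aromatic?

Antiaromatic

The p orbitals form a continuous loop: each doubly-bonded ring atom is sp² with one p-orbital electron; each sp² =N– keeps its lone pair in-plane and puts one electron into the π system; the oxygen donates one lone pair from its p orbital. The ring is fully conjugated.
π-electron count: 5 × 2 = 10 from the double-bond units + 2 from the O atom = 12.
With 12 = 4·3 π electrons, Hückel's rule classifies the planar ring as antiaromatic.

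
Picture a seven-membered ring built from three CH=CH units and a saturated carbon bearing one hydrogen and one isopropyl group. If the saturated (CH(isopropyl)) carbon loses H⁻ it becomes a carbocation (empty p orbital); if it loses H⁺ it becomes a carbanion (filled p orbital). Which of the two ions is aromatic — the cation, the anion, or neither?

In either ion the ring is fully conjugated: every atom, including the new sp² carbon, supplies a p orbital.
Cation: 3 × 2 + 0 = 6 π electrons → 4(1)+2, aromatic.
Anion: 3 × 2 + 2 = 8 π electrons → 4(2), antiaromatic.

The cation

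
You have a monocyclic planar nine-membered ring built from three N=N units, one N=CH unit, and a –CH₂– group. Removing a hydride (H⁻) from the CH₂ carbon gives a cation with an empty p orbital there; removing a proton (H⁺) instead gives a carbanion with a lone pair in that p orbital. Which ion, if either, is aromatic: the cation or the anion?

The anion

In both ions every ring atom is sp² and contributes a p orbital, so both rings are fully conjugated.
Cation: 4 × 2 + 0 = 8 π electrons → 4(2), antiaromatic.
Anion: 4 × 2 + 2 = 10 π electrons → 4(2)+2, aromatic.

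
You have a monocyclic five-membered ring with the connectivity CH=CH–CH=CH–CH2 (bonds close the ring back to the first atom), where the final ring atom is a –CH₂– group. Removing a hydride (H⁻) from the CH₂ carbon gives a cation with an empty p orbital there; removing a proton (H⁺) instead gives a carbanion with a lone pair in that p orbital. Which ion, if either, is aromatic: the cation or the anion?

The anion

In either ion the ring is fully conjugated: every atom, including the new sp² carbon, supplies a p orbital.
Cation: 2 × 2 + 0 = 4 π electrons → 4(1), antiaromatic.
Anion: 2 × 2 + 2 = 6 π electrons → 4(1)+2, aromatic.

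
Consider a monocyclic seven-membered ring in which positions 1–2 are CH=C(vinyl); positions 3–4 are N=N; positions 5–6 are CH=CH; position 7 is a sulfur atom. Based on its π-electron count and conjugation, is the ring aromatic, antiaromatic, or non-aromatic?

The p orbitals form a continuous loop: each doubly-bonded ring atom is sp² with one p-orbital electron; the doubly-bonded nitrogens are pyridine-type — their lone pairs lie in the ring plane, leaving one electron in the p orbital; the sulfur donates one lone pair from its p orbital. The ring is fully conjugated.
Counting π electrons: 3 × 2 = 6 from the double-bond units + 2 from the S atom = 8.
8 = 4(2); a planar, fully conjugated 4n system is antiaromatic.

Antiaromatic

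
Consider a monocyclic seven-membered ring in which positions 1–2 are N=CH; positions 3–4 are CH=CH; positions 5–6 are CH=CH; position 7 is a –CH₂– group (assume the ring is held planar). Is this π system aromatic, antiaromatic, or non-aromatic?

Non-aromatic

Because the tetrahedral CH₂ carbon is sp³ and has no p orbital in the ring π system at the CH2 position, the π system cannot extend all the way around the ring.
A ring that is not fully conjugated cannot be aromatic or antiaromatic regardless of its π-electron count.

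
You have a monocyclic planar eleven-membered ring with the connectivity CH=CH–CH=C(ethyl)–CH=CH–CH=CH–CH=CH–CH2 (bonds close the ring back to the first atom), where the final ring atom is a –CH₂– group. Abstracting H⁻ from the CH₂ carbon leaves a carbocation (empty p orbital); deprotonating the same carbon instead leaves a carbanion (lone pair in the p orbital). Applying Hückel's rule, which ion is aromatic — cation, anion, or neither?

The cation

In either ion the ring is fully conjugated: every atom, including the new sp² carbon, supplies a p orbital.
Cation: 5 × 2 + 0 = 10 π electrons → 4(2)+2, aromatic.
Anion: 5 × 2 + 2 = 12 π electrons → 4(3), antiaromatic.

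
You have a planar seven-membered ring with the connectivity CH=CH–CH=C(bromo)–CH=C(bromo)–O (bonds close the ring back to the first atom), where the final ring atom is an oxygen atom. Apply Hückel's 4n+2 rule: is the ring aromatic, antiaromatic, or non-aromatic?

Antiaromatic

All ring atoms are sp² and supply a p orbital to the ring (the double-bond atoms are sp², each contributing one p electron; the oxygen donates one lone pair from its p orbital); the conjugation is uninterrupted.
Adding the contributions, 3 × 2 = 6 from the double-bond units + 2 from the O atom = 8.
8 = 4(2); a planar, fully conjugated 4n system is antiaromatic.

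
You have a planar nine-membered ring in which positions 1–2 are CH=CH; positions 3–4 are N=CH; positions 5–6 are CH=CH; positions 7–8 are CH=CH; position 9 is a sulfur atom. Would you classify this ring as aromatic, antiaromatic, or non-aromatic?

Aromatic

Check conjugation: the double-bond atoms are sp², each contributing one p electron; the doubly-bonded nitrogens are pyridine-type — their lone pairs lie in the ring plane, leaving one electron in the p orbital; the sulfur donates one lone pair from its p orbital — every position has a p orbital, so the cyclic π system is continuous.
Adding the contributions, 4 × 2 = 8 from the double-bond units + 2 from the S atom = 10.
Since 10 = 4·2 + 2, the ring meets the 4n+2 criterion.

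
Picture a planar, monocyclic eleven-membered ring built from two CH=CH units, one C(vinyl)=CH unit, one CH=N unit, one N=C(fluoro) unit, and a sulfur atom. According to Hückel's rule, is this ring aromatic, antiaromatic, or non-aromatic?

Antiaromatic

The p orbitals form a continuous loop: each doubly-bonded ring atom is sp² with one p-orbital electron; each =N– nitrogen is pyridine-type (lone pair in the sp² plane, one electron in the p orbital); the sulfur donates one lone pair from its p orbital. The ring is fully conjugated.
Tallying contributions gives 5 × 2 = 10 from the double-bond units + 2 from the S atom = 12.
12 = 4(3); a planar, fully conjugated 4n system is antiaromatic.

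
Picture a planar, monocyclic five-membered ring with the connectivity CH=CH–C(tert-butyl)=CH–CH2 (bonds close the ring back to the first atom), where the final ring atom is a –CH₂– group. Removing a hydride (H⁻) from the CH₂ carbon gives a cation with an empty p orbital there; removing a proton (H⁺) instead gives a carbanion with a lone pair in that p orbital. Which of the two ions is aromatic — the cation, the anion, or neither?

In both ions every ring atom is sp² and contributes a p orbital, so both rings are fully conjugated.
Cation: 2 × 2 + 0 = 4 π electrons → 4(1), antiaromatic.
Anion: 2 × 2 + 2 = 6 π electrons → 4(1)+2, aromatic.

The anion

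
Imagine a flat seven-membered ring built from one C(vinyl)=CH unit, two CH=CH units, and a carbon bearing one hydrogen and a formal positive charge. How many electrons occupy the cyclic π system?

6

All ring atoms are sp² and supply a p orbital to the ring (the double-bond atoms are sp², each contributing one p electron; the carbocation has an empty p orbital); the conjugation is uninterrupted.
Tallying contributions gives 3 × 2 = 6 from the double-bond units + 0 from the CH(+) atom = 6.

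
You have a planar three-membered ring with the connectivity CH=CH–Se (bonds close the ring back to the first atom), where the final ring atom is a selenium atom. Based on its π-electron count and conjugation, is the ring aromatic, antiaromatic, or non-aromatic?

Antiaromatic

All ring atoms are sp² and supply a p orbital to the ring (every atom in a ring double bond is sp² and brings one electron to the p orbital; the selenium donates one lone pair from its p orbital); the conjugation is uninterrupted.
Counting π electrons: 1 × 2 = 2 from the double-bond unit + 2 from the Se atom = 4.
With 4 = 4·1 π electrons, Hückel's rule classifies the planar ring as antiaromatic.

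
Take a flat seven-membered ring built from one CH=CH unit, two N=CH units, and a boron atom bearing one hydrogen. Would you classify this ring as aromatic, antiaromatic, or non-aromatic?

The p orbitals form a continuous loop: every atom in a ring double bond is sp² and brings one electron to the p orbital; the doubly-bonded nitrogens are pyridine-type — their lone pairs lie in the ring plane, leaving one electron in the p orbital; the boron has an empty p orbital. The ring is fully conjugated.
Tallying contributions gives 3 × 2 = 6 from the double-bond units + 0 from the BH atom = 6.
That gives a 4n+2 count (6, n = 1).

Aromatic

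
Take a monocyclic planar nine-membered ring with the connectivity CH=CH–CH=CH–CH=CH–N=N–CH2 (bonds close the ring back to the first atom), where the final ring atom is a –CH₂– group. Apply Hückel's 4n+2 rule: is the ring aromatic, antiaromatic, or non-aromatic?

At the CH2 position, the tetrahedral CH₂ carbon is sp³ and has no p orbital in the ring π system; the ring's p-orbital overlap is broken there.
Broken conjugation rules out both aromaticity and antiaromaticity.

Non-aromatic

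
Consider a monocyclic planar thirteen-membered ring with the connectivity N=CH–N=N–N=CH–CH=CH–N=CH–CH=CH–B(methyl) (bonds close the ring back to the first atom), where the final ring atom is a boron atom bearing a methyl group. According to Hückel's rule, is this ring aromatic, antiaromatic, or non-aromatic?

Check conjugation: the double-bond atoms are sp², each contributing one p electron; each sp² =N– keeps its lone pair in-plane and puts one electron into the π system; the boron has an empty p orbital — every position has a p orbital, so the cyclic π system is continuous.
Adding the contributions, 6 × 2 = 12 from the double-bond units + 0 from the B(methyl) atom = 12.
With 12 = 4·3 π electrons, Hückel's rule classifies the planar ring as antiaromatic.

Antiaromatic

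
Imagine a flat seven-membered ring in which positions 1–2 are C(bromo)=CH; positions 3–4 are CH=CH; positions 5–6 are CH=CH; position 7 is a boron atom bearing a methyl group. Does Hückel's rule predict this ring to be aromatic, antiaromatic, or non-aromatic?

The p orbitals form a continuous loop: each doubly-bonded ring atom is sp² with one p-orbital electron; the boron has an empty p orbital. The ring is fully conjugated.
Counting π electrons: 3 × 2 = 6 from the double-bond units + 0 from the B(methyl) atom = 6.
That gives a 4n+2 count (6, n = 1).

Aromatic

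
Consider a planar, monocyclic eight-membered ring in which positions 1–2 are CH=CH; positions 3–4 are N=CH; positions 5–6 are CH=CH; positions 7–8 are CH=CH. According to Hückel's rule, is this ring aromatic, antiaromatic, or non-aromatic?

The p orbitals form a continuous loop: the double-bond atoms are sp², each contributing one p electron; each =N– nitrogen is pyridine-type (lone pair in the sp² plane, one electron in the p orbital). The ring is fully conjugated.
Counting π electrons: 4 × 2 = 8 from the 4 double-bond units.
A 4n π count (8, n = 2) in a planar conjugated ring means antiaromatic.

Antiaromatic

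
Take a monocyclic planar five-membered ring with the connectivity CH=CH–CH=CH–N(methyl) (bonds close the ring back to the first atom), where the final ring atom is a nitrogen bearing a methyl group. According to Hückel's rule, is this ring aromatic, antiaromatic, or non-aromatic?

Aromatic

Every ring atom contributes a p orbital perpendicular to the ring (every atom in a ring double bond is sp² and brings one electron to the p orbital; the pyrrole-type nitrogen donates its lone pair from the p orbital), so the π system is cyclic and fully conjugated.
Adding the contributions, 2 × 2 = 4 from the double-bond units + 2 from the N(methyl) atom = 6.
With 6 π electrons (n = 1), the Hückel 4n+2 condition holds.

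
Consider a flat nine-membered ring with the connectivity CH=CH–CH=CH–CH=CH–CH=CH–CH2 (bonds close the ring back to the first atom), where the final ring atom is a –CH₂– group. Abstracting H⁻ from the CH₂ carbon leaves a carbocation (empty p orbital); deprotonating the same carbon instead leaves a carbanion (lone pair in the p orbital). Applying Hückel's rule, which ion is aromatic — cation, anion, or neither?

Once that carbon is sp², every ring atom has a p orbital and both ions are fully conjugated.
Cation: 4 × 2 + 0 = 8 π electrons → 4(2), antiaromatic.
Anion: 4 × 2 + 2 = 10 π electrons → 4(2)+2, aromatic.

The anion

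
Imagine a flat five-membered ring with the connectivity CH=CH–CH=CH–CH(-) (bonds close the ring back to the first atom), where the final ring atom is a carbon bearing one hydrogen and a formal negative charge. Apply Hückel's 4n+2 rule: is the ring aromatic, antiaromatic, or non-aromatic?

Aromatic

The p orbitals form a continuous loop: every atom in a ring double bond is sp² and brings one electron to the p orbital; the carbanion's lone pair occupies the p orbital. The ring is fully conjugated.
Tallying contributions gives 2 × 2 = 4 from the double-bond units + 2 from the CH(-) atom = 6.
With 6 π electrons (n = 1), the Hückel 4n+2 condition holds.
This is the cyclopentadienyl anion.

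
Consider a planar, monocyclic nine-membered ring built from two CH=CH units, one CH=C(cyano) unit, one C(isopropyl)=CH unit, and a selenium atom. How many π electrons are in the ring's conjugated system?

Every ring atom contributes a p orbital perpendicular to the ring (the double-bond atoms are sp², each contributing one p electron; the selenium donates one lone pair from its p orbital), so the π system is cyclic and fully conjugated.
Tallying contributions gives 4 × 2 = 8 from the double-bond units + 2 from the Se atom = 10.

10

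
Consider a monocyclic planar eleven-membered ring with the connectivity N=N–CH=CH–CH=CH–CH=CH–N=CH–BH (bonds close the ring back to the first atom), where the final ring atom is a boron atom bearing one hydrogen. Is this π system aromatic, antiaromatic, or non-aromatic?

Aromatic

All ring atoms are sp² and supply a p orbital to the ring (each doubly-bonded ring atom is sp² with one p-orbital electron; the doubly-bonded nitrogens are pyridine-type — their lone pairs lie in the ring plane, leaving one electron in the p orbital; the boron has an empty p orbital); the conjugation is uninterrupted.
π-electron count: 5 × 2 = 10 from the double-bond units + 0 from the BH atom = 10.
With 10 π electrons (n = 2), the Hückel 4n+2 condition holds.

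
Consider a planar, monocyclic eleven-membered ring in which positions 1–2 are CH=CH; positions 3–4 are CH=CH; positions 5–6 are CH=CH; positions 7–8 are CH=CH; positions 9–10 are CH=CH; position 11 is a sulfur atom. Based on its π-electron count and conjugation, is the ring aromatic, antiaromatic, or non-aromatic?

Antiaromatic

Every ring atom contributes a p orbital perpendicular to the ring (the double-bond atoms are sp², each contributing one p electron; the sulfur donates one lone pair from its p orbital), so the π system is cyclic and fully conjugated.
Counting π electrons: 5 × 2 = 10 from the double-bond units + 2 from the S atom = 12.
A 4n π count (12, n = 3) in a planar conjugated ring means antiaromatic.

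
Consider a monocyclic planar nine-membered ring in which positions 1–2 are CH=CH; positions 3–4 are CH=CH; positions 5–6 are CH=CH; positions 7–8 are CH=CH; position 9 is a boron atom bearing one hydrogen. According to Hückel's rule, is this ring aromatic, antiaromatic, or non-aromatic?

Antiaromatic

Check conjugation: every atom in a ring double bond is sp² and brings one electron to the p orbital; the boron has an empty p orbital — every position has a p orbital, so the cyclic π system is continuous.
Counting π electrons: 4 × 2 = 8 from the double-bond units + 0 from the BH atom = 8.
8 is a 4n count (n = 2), so the planar conjugated ring is antiaromatic.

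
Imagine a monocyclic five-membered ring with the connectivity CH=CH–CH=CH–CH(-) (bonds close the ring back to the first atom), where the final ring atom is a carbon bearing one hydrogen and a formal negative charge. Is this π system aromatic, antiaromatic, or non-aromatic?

Check conjugation: the double-bond atoms are sp², each contributing one p electron; the carbanion's lone pair occupies the p orbital — every position has a p orbital, so the cyclic π system is continuous.
Tallying contributions gives 2 × 2 = 4 from the double-bond units + 2 from the CH(-) atom = 6.
Since 6 = 4·1 + 2, the ring meets the 4n+2 criterion.

Aromatic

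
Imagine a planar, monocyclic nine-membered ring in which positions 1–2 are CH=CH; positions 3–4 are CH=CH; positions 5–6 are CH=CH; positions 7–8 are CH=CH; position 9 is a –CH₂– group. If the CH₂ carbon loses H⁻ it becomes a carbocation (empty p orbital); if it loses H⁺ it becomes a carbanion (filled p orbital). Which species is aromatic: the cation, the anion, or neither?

In both ions every ring atom is sp² and contributes a p orbital, so both rings are fully conjugated.
Cation: 4 × 2 + 0 = 8 π electrons → 4(2), antiaromatic.
Anion: 4 × 2 + 2 = 10 π electrons → 4(2)+2, aromatic.

The anion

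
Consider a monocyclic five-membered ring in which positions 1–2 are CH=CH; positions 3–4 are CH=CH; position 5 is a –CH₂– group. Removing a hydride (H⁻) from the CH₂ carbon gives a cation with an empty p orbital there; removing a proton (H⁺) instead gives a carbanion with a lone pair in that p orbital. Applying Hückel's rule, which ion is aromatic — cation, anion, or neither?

In both ions every ring atom is sp² and contributes a p orbital, so both rings are fully conjugated.
Cation: 2 × 2 + 0 = 4 π electrons → 4(1), antiaromatic.
Anion: 2 × 2 + 2 = 6 π electrons → 4(1)+2, aromatic.

The anion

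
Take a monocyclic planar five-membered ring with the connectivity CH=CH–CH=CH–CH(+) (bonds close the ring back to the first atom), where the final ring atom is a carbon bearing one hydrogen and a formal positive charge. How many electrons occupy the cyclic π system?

Every ring atom contributes a p orbital perpendicular to the ring (every atom in a ring double bond is sp² and brings one electron to the p orbital; the carbocation has an empty p orbital), so the π system is cyclic and fully conjugated.
Tallying contributions gives 2 × 2 = 4 from the double-bond units + 0 from the CH(+) atom = 4.
(This ring is the cyclopentadienyl cation.)

4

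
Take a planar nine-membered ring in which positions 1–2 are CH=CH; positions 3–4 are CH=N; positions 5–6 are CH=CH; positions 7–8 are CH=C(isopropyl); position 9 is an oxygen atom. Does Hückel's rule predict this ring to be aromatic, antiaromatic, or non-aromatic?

All ring atoms are sp² and supply a p orbital to the ring (every atom in a ring double bond is sp² and brings one electron to the p orbital; each =N– nitrogen is pyridine-type (lone pair in the sp² plane, one electron in the p orbital); the oxygen donates one lone pair from its p orbital); the conjugation is uninterrupted.
Counting π electrons: 4 × 2 = 8 from the double-bond units + 2 from the O atom = 10.
With 10 π electrons (n = 2), the Hückel 4n+2 condition holds.

Aromatic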